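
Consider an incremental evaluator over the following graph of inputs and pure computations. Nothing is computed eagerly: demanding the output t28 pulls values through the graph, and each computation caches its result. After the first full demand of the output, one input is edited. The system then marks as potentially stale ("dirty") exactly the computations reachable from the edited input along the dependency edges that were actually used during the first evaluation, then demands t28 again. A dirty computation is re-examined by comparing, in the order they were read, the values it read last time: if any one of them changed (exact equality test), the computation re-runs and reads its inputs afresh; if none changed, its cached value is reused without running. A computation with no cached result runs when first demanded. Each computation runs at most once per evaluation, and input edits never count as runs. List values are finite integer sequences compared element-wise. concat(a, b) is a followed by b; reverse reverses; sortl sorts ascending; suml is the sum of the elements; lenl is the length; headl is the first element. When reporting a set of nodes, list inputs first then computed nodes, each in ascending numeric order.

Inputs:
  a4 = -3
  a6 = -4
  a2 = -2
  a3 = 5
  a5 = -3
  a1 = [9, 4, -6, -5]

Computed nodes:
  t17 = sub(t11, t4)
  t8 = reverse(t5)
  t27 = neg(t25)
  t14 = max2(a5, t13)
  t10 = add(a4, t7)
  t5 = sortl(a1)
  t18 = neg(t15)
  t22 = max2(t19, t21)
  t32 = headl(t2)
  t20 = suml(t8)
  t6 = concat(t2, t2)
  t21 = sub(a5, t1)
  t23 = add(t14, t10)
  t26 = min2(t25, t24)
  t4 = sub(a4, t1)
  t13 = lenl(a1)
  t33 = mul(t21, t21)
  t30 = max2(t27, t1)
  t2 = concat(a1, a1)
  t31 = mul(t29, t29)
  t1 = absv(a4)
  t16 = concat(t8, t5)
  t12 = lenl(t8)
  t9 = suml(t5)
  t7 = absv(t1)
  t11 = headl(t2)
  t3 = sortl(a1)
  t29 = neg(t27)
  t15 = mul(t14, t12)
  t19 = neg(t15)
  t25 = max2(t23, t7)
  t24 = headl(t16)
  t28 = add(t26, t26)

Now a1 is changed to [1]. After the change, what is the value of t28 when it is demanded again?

Initial pass — values computed on the first demand:
  t1 = absv(-3) = 3
  t5 = sortl([9, 4, -6, -5]) = [-6, -5, 4, 9]
  t7 = absv(3) = 3
  t8 = reverse([-6, -5, 4, 9]) = [9, 4, -5, -6]
  t10 = add(-3, 3) = 0
  t13 = lenl([9, 4, -6, -5]) = 4
  t14 = max2(-3, 4) = 4
  t16 = concat([9, 4, -5, -6], [-6, -5, 4, 9]) = [9, 4, -5, -6, -6, -5, 4, 9]
  t23 = add(4, 0) = 4
  t24 = headl([9, 4, -5, -6, -6, -5, 4, 9]) = 9
  t25 = max2(4, 3) = 4
  t26 = min2(4, 9) = 4
  t28 = add(4, 4) = 8

Second demand — change propagation:
  t5: re-runs because a1 [9, 4, -6, -5]->[1]; new result [1].
  t8: re-runs because t5 [-6, -5, 4, 9]->[1]; new result [1].
  t13: re-runs because a1 [9, 4, -6, -5]->[1]; new result 1.
  t14: re-runs because t13 4->1; new result 1.
  t16: re-runs because t8 [9, 4, -5, -6]->[1]; t5 [-6, -5, 4, 9]->[1]; new result [1, 1].
  t23: re-runs because t14 4->1; new result 1.
  t24: re-runs because t16 [9, 4, -5, -6, -6, -5, 4, 9]->[1, 1]; new result 1.
  t25: re-runs because t23 4->1; new result 3.
  t26: re-runs because t25 4->3; t24 9->1; new result 1.
  t28: re-runs because t26 4->1; t26 4->1; new result 2.

t28 now evaluates to 2.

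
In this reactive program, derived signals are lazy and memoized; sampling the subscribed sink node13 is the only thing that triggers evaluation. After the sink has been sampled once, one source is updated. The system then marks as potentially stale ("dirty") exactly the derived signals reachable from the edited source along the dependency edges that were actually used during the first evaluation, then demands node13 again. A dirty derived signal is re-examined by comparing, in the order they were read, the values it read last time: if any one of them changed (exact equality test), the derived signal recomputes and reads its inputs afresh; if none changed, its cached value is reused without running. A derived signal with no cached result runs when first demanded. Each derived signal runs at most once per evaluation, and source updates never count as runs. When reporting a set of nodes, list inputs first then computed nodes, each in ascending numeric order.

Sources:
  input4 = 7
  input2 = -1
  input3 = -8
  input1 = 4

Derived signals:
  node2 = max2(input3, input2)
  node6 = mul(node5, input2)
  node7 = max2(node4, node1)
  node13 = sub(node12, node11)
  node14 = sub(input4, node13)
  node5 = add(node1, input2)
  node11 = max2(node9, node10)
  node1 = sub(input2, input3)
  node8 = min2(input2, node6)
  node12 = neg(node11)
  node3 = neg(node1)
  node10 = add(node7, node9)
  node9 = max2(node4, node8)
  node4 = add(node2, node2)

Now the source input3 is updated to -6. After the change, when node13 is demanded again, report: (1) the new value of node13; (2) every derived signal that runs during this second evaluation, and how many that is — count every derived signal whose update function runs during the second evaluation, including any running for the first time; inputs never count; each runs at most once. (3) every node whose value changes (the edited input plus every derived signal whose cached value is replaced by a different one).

First demand of the output computes:
  node1 = sub(-1, -8) = 7
  node2 = max2(-8, -1) = -1
  node4 = add(-1, -1) = -2
  node5 = add(7, -1) = 6
  node6 = mul(6, -1) = -6
  node7 = max2(-2, 7) = 7
  node8 = min2(-1, -6) = -6
  node9 = max2(-2, -6) = -2
  node10 = add(7, -2) = 5
  node11 = max2(-2, 5) = 5
  node12 = neg(5) = -5
  node13 = sub(-5, 5) = -10

After the edit, cleaning proceeds:
  node1: a read changed (input3 -8->-6) — executes, giving 5.
  node2: a read changed (input3 -8->-6) — executes, giving -1 — identical to its old value.
  node4: dirty, but its reads are unchanged (node2 unchanged, node2 unchanged); cached -2 stands.
  node5: a read changed (node1 7->5) — executes, giving 4.
  node6: a read changed (node5 6->4) — executes, giving -4.
  node7: a read changed (node1 7->5) — executes, giving 5.
  node8: a read changed (node6 -6->-4) — executes, giving -4.
  node9: a read changed (node8 -6->-4) — executes, giving -2 — identical to its old value.
  node10: a read changed (node7 7->5) — executes, giving 3.
  node11: a read changed (node10 5->3) — executes, giving 3.
  node12: a read changed (node11 5->3) — executes, giving -3.
  node13: a read changed (node12 -5->-3; node11 5->3) — executes, giving -6.

Note where the cutoff bites: node4 is checked, finds nothing changed, and keeps its cache.

Demanding node13 again yields -6.
11 derived signals run: node1, node2, node5, node6, node7, node8, node9, node10, node11, node12, node13.
The nodes whose values change: input3, node1, node5, node6, node7, node8, node10, node11, node12, node13.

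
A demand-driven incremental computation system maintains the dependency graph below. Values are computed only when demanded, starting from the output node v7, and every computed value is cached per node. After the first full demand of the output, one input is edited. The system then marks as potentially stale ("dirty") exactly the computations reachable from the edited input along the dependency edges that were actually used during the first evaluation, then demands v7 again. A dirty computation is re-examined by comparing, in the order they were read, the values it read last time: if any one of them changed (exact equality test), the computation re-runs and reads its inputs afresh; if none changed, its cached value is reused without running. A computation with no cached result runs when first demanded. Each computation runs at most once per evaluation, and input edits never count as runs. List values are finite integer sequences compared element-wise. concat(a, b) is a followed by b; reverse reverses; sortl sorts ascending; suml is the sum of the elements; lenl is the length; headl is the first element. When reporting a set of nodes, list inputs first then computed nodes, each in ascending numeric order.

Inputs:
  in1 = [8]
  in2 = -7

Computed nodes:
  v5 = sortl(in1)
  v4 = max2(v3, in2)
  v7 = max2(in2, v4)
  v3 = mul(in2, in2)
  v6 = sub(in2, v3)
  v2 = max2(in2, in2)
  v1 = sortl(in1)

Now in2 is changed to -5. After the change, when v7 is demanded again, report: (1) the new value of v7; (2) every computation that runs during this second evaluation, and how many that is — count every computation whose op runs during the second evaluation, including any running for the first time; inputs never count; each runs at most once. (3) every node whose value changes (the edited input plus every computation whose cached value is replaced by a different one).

New value of v7: 25.
Computations that run: v3, v4, v7 — 3 in total.
Values that change: in2, v3, v4, v7.

First evaluation (everything demanded from the output):
  v3 = mul(-7, -7) = 49
  v4 = max2(49, -7) = 49
  v7 = max2(-7, 49) = 49

Propagation after the edit:
  v3: runs — in2 -7->-5; in2 -7->-5; result 25.
  v4: runs — v3 49->25; in2 -7->-5; result 25.
  v7: runs — in2 -7->-5; v4 49->25; result 25.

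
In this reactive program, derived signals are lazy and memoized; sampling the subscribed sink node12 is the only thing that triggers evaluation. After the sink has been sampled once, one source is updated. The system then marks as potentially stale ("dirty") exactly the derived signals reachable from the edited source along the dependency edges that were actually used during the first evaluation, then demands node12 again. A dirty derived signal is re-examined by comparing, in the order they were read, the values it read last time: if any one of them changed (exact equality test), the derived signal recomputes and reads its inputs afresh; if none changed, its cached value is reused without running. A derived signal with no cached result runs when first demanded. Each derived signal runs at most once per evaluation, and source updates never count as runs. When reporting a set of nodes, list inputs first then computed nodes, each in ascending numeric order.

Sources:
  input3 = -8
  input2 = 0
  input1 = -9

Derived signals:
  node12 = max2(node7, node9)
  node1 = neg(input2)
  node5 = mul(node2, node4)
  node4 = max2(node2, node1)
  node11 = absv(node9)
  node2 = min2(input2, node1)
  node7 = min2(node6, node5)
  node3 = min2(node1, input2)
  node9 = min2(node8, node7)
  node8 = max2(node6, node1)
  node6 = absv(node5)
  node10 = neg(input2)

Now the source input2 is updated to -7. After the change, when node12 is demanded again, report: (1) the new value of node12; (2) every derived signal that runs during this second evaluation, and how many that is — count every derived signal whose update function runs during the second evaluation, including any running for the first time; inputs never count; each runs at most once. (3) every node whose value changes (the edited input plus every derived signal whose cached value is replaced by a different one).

Demanding node12 again yields -49.
9 derived signals run: node1, node2, node4, node5, node6, node7, node8, node9, node12.
The nodes whose values change: input2, node1, node2, node4, node5, node6, node7, node8, node9, node12.

First demand of the output computes:
  node1 = neg(0) = 0
  node2 = min2(0, 0) = 0
  node4 = max2(0, 0) = 0
  node5 = mul(0, 0) = 0
  node6 = absv(0) = 0
  node7 = min2(0, 0) = 0
  node8 = max2(0, 0) = 0
  node9 = min2(0, 0) = 0
  node12 = max2(0, 0) = 0

After the edit, cleaning proceeds:
  node1: a read changed (input2 0->-7) — executes, giving 7.
  node2: a read changed (input2 0->-7; node1 0->7) — executes, giving -7.
  node4: a read changed (node2 0->-7; node1 0->7) — executes, giving 7.
  node5: a read changed (node2 0->-7; node4 0->7) — executes, giving -49.
  node6: a read changed (node5 0->-49) — executes, giving 49.
  node7: a read changed (node6 0->49; node5 0->-49) — executes, giving -49.
  node8: a read changed (node6 0->49; node1 0->7) — executes, giving 49.
  node9: a read changed (node8 0->49; node7 0->-49) — executes, giving -49.
  node12: a read changed (node7 0->-49; node9 0->-49) — executes, giving -49.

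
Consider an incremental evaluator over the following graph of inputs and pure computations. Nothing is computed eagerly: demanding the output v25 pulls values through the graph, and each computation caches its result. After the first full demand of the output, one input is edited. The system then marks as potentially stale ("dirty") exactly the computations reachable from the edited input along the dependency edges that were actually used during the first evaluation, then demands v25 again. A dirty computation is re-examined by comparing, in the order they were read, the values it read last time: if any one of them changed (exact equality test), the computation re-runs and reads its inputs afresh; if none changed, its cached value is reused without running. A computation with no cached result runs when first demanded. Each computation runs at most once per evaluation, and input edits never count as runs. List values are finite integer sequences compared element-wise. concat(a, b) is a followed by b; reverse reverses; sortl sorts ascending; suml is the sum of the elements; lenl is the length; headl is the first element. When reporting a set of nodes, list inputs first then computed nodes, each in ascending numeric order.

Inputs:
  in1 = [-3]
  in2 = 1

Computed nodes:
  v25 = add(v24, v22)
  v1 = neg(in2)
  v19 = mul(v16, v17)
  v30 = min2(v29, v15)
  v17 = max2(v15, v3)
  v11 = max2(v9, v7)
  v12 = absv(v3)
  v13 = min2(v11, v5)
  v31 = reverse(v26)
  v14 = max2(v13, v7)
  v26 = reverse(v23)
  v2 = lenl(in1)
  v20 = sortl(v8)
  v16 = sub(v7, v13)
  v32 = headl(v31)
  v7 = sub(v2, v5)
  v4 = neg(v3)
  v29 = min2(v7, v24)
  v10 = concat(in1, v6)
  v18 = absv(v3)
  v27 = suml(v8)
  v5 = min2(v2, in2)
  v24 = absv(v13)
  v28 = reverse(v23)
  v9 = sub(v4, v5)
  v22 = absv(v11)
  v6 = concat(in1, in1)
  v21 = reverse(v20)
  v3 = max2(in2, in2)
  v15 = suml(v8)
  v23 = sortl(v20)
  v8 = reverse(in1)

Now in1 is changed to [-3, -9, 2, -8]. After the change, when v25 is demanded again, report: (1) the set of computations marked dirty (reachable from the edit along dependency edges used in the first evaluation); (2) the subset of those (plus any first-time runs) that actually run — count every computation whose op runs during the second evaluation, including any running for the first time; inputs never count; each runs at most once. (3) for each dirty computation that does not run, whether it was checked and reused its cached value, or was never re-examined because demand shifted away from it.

Initial pass — values computed on the first demand:
  v2 = lenl([-3]) = 1
  v3 = max2(1, 1) = 1
  v4 = neg(1) = -1
  v5 = min2(1, 1) = 1
  v7 = sub(1, 1) = 0
  v9 = sub(-1, 1) = -2
  v11 = max2(-2, 0) = 0
  v13 = min2(0, 1) = 0
  v22 = absv(0) = 0
  v24 = absv(0) = 0
  v25 = add(0, 0) = 0

Second demand — change propagation:
  v2: re-runs because in1 [-3]->[-3, -9, 2, -8]; new result 4.
  v5: re-runs because v2 1->4; new result 1 (unchanged).
  v7: re-runs because v2 1->4; new result 3.
  v9: re-examined; everything it read last time is the same (v4 unchanged, v5 unchanged) — cache -2 kept, no run.
  v11: re-runs because v7 0->3; new result 3.
  v13: re-runs because v11 0->3; new result 1.
  v22: re-runs because v11 0->3; new result 3.
  v24: re-runs because v13 0->1; new result 1.
  v25: re-runs because v24 0->1; v22 0->3; new result 4.

The important point: at v9 every value read last time is unchanged, so the dirty flag clears without a run.

Dirty set: v2, v5, v7, v9, v11, v13, v22, v24, v25.
Run set: v2, v5, v7, v11, v13, v22, v24, v25 (8 run).
Re-examined without running (cache reused): v9.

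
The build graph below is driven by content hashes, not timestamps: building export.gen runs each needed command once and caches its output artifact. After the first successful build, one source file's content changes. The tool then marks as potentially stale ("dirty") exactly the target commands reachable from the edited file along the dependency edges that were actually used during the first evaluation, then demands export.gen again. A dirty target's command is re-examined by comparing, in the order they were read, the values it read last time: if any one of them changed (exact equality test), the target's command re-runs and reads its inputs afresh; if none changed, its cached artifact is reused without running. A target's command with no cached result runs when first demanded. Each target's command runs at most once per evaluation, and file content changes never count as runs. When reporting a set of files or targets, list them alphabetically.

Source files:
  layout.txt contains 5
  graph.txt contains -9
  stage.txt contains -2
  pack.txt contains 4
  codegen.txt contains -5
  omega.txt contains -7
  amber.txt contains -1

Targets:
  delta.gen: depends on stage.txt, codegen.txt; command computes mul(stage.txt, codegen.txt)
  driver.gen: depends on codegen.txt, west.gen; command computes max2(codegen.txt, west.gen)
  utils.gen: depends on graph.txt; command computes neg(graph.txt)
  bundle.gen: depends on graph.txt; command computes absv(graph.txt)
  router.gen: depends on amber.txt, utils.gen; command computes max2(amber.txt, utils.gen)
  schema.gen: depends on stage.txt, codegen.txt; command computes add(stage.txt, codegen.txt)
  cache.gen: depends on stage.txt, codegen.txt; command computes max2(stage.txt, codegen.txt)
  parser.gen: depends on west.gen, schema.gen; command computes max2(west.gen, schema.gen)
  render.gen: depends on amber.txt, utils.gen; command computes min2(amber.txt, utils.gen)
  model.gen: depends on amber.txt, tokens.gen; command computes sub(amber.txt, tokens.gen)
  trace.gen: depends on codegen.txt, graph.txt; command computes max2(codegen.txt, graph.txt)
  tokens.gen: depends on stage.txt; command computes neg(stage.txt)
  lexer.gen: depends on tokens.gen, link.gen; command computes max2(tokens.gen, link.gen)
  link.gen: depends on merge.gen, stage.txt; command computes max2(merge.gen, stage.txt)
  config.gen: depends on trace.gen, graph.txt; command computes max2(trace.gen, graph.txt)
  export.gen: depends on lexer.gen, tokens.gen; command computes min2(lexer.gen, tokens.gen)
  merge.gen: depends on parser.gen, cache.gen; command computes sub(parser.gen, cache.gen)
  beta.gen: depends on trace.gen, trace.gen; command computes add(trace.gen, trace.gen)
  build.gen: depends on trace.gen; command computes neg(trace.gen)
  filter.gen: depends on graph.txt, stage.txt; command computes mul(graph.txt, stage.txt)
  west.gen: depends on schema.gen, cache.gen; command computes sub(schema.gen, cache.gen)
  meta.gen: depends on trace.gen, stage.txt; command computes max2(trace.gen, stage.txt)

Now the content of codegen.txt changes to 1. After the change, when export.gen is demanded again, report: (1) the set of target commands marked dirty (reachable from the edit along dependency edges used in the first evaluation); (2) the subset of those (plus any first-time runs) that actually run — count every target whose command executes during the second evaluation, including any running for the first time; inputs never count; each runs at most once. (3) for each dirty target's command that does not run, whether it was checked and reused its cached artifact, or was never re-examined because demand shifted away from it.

Initial pass — values computed on the first demand:
  cache.gen = max2(-2, -5) = -2
  schema.gen = add(-2, -5) = -7
  tokens.gen = neg(-2) = 2
  west.gen = sub(-7, -2) = -5
  parser.gen = max2(-5, -7) = -5
  merge.gen = sub(-5, -2) = -3
  link.gen = max2(-3, -2) = -2
  lexer.gen = max2(2, -2) = 2
  export.gen = min2(2, 2) = 2

Second demand — change propagation:
  cache.gen: re-runs because codegen.txt -5->1; new result 1.
  schema.gen: re-runs because codegen.txt -5->1; new result -1.
  west.gen: re-runs because schema.gen -7->-1; cache.gen -2->1; new result -2.
  parser.gen: re-runs because west.gen -5->-2; schema.gen -7->-1; new result -1.
  merge.gen: re-runs because parser.gen -5->-1; cache.gen -2->1; new result -2.
  link.gen: re-runs because merge.gen -3->-2; new result -2 (unchanged).
  lexer.gen: re-examined; everything it read last time is the same (tokens.gen unchanged, link.gen unchanged) — cache 2 kept, no run.
  export.gen: re-examined; everything it read last time is the same (lexer.gen unchanged, tokens.gen unchanged) — cache 2 kept, no run.

The important point: link.gen recomputes to an identical value, and the output ends up unchanged.

Dirty set: cache.gen, export.gen, lexer.gen, link.gen, merge.gen, parser.gen, schema.gen, west.gen.
Run set: cache.gen, link.gen, merge.gen, parser.gen, schema.gen, west.gen (6 run).
Re-examined without running (cache reused): export.gen, lexer.gen.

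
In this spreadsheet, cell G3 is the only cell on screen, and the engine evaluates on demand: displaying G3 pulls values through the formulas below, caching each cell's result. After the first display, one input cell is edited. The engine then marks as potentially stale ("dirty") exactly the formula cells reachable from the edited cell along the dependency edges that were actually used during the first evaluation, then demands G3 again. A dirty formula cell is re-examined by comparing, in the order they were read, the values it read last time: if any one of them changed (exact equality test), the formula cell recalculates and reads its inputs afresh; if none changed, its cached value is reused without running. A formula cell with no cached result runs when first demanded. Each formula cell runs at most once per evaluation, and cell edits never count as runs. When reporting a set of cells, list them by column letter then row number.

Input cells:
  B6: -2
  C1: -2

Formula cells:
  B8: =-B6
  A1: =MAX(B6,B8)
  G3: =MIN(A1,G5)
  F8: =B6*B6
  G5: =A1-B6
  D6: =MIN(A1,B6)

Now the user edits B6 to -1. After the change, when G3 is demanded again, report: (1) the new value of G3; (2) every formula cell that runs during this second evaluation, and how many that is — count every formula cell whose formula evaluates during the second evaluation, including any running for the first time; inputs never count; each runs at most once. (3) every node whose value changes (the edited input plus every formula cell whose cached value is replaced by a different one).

Initial pass — values computed on the first demand:
  B8 = -(-2) = 2
  A1 = MAX(-2, 2) = 2
  G5 = 2 - -2 = 4
  G3 = MIN(2, 4) = 2

Second demand — change propagation:
  B8: re-runs because B6 -2->-1; new result 1.
  A1: re-runs because B6 -2->-1; B8 2->1; new result 1.
  G5: re-runs because A1 2->1; B6 -2->-1; new result 2.
  G3: re-runs because A1 2->1; G5 4->2; new result 1.

G3 now evaluates to 1.
Run set: A1, B8, G3, G5 (4 run).
Changed values: A1, B6, B8, G3, G5.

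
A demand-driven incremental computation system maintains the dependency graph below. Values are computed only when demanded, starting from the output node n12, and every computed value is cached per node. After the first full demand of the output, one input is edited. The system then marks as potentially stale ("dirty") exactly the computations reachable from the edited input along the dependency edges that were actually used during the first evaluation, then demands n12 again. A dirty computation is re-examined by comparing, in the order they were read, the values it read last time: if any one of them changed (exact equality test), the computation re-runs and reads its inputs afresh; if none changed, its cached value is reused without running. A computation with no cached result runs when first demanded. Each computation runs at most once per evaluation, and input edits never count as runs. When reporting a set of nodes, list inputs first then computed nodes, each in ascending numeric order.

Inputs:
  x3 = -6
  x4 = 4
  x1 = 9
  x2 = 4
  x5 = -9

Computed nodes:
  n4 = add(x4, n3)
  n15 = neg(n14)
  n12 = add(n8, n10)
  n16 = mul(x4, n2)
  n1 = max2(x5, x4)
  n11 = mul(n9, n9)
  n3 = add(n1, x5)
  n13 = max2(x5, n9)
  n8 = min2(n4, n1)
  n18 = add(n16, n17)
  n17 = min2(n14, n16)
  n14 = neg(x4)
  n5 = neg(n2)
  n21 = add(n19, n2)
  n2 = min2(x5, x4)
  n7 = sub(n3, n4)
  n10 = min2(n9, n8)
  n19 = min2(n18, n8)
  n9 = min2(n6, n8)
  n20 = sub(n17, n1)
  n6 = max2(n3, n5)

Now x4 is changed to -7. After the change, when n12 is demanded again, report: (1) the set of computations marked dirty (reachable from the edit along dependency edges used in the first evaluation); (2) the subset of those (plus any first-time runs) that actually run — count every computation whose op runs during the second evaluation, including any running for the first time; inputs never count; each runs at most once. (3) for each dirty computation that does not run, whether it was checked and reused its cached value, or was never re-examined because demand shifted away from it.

First evaluation (everything demanded from the output):
  n1 = max2(-9, 4) = 4
  n2 = min2(-9, 4) = -9
  n3 = add(4, -9) = -5
  n4 = add(4, -5) = -1
  n5 = neg(-9) = 9
  n6 = max2(-5, 9) = 9
  n8 = min2(-1, 4) = -1
  n9 = min2(9, -1) = -1
  n10 = min2(-1, -1) = -1
  n12 = add(-1, -1) = -2

Propagation after the edit:
  n1: runs — x4 4->-7; result -7.
  n2: runs — x4 4->-7; result -9 (same value as before).
  n3: runs — n1 4->-7; result -16.
  n4: runs — x4 4->-7; n3 -5->-16; result -23.
  n5: checked — values it read are unchanged (n2 unchanged); reused cached 9 without running.
  n6: runs — n3 -5->-16; result 9 (same value as before).
  n8: runs — n4 -1->-23; n1 4->-7; result -23.
  n9: runs — n8 -1->-23; result -23.
  n10: runs — n9 -1->-23; n8 -1->-23; result -23.
  n12: runs — n8 -1->-23; n10 -1->-23; result -46.

Key observation: the cutoff stops propagation at n5 — its inputs' values are unchanged, so it reuses its cache.

Marked dirty: n1, n2, n3, n4, n5, n6, n8, n9, n10, n12.
Computations that run: n1, n2, n3, n4, n6, n8, n9, n10, n12 — 9 in total.
Checked but reused from cache: n5.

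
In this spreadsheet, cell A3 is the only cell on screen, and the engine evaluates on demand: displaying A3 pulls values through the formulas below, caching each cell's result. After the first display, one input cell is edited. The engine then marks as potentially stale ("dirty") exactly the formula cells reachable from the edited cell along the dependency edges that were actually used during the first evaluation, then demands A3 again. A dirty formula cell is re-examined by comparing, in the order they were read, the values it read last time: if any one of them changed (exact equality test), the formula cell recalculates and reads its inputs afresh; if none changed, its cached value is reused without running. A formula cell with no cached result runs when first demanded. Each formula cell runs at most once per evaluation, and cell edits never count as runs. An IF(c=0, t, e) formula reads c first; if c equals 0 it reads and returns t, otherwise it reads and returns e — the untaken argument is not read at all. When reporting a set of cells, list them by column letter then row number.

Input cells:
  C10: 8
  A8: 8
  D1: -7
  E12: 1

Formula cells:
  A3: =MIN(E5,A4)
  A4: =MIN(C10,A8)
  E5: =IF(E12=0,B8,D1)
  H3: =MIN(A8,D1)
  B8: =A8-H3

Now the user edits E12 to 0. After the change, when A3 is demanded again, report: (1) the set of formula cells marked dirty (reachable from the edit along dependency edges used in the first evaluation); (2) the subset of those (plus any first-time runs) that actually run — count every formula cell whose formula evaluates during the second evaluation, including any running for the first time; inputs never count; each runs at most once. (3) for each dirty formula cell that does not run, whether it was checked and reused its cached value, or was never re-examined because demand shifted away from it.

Initial pass — values computed on the first demand:
  A4 = MIN(8, 8) = 8
  E5 = IF(E12=0: E12=1 -> else branch D1) = -7
  A3 = MIN(-7, 8) = -7

Second demand — change propagation:
  H3: newly demanded (no cache) — executes and yields -7.
  B8: newly demanded (no cache) — executes and yields 15.
  E5: re-runs because E12 1->0; new result 15.
  A3: re-runs because E5 -7->15; new result 8.

The important point: the flipped condition pulls in fresh nodes; B8, H3 run for the first time.

Dirty set: A3, E5.
Run set: A3, B8, E5, H3 (4 run).
All dirty formula cells ended up running.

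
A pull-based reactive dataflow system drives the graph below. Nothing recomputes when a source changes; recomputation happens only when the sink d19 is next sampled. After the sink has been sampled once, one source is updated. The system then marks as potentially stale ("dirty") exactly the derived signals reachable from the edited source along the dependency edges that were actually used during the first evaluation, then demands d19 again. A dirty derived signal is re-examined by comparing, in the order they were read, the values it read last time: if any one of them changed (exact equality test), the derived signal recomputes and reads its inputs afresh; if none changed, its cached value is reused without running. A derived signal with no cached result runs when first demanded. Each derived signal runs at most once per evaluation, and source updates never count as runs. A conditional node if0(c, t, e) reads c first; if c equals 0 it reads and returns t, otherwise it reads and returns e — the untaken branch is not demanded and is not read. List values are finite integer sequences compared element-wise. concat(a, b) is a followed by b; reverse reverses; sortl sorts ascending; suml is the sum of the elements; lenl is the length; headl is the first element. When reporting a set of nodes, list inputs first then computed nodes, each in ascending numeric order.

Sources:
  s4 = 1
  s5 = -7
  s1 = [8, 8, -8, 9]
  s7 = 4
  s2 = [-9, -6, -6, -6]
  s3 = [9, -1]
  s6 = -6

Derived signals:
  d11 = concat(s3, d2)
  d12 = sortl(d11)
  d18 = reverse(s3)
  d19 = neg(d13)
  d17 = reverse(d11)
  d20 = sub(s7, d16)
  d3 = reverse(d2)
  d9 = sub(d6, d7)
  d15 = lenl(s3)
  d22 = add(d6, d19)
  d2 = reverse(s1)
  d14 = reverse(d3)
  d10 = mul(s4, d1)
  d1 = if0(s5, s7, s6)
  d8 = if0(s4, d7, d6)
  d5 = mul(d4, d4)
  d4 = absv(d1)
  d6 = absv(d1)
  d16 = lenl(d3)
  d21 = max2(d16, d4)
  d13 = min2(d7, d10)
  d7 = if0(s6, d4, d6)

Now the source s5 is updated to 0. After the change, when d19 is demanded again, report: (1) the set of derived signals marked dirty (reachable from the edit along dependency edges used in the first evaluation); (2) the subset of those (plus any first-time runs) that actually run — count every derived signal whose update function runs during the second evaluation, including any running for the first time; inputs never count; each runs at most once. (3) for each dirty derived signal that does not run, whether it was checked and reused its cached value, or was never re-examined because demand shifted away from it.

First evaluation (everything demanded from the output):
  d1 = if0(s5=-7 -> else branch s6) = -6
  d6 = absv(-6) = 6
  d7 = if0(s6=-6 -> else branch d6) = 6
  d10 = mul(1, -6) = -6
  d13 = min2(6, -6) = -6
  d19 = neg(-6) = 6

Propagation after the edit:
  d1: runs — s5 -7->0; result 4.
  d6: runs — d1 -6->4; result 4.
  d7: runs — d6 6->4; result 4.
  d10: runs — d1 -6->4; result 4.
  d13: runs — d7 6->4; d10 -6->4; result 4.
  d19: runs — d13 -6->4; result -4.

Marked dirty: d1, d6, d7, d10, d13, d19.
Derived signals that run: d1, d6, d7, d10, d13, d19 — 6 in total.
Every dirty derived signal ran.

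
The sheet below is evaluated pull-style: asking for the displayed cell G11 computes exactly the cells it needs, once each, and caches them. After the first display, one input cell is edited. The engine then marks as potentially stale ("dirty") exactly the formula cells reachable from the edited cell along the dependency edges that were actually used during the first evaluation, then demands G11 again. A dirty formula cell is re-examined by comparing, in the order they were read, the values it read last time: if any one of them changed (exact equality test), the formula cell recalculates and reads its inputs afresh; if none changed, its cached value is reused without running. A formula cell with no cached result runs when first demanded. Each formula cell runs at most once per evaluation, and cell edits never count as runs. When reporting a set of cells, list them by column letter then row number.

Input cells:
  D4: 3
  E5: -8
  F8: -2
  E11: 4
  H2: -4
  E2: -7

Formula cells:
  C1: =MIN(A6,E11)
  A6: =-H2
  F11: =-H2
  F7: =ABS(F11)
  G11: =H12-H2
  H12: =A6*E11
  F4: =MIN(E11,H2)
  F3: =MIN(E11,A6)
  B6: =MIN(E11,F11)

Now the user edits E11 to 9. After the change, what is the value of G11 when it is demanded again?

Demanding G11 again yields 40.

First demand of the output computes:
  A6 = -(-4) = 4
  H12 = 4 * 4 = 16
  G11 = 16 - -4 = 20

After the edit, cleaning proceeds:
  H12: a read changed (E11 4->9) — executes, giving 36.
  G11: a read changed (H12 16->36) — executes, giving 40.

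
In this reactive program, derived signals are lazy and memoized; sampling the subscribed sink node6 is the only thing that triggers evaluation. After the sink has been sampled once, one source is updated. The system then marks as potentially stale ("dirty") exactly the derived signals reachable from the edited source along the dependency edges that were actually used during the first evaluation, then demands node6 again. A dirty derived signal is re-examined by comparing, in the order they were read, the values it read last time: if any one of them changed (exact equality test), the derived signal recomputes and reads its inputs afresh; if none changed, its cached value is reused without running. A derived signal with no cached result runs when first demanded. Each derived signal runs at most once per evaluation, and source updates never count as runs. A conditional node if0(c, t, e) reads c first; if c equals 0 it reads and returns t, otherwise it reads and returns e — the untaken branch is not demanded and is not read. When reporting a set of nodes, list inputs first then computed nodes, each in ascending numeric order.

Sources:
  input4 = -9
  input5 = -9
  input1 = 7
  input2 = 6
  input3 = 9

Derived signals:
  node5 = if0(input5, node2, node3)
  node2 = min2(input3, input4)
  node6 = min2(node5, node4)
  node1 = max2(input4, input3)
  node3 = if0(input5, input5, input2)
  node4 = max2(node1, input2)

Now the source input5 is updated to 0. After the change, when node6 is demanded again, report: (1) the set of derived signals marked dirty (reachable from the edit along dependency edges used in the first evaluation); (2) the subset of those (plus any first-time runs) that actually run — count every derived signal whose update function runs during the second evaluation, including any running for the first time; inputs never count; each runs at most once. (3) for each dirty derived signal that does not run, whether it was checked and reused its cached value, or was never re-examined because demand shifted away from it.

First demand of the output computes:
  node1 = max2(-9, 9) = 9
  node3 = if0(input5=-9 -> else branch input2) = 6
  node4 = max2(9, 6) = 9
  node5 = if0(input5=-9 -> else branch node3) = 6
  node6 = min2(6, 9) = 6

After the edit, cleaning proceeds:
  node2: had never run; runs now, result -9.
  node3: stays stale; no demand reaches it after the flip.
  node5: a read changed (input5 -9->0) — executes, giving -9.
  node6: a read changed (node5 6->-9) — executes, giving -9.

Note the branch switch — demand abandons node3, which is never re-examined.

The edit dirties: node3, node5, node6.
3 derived signals run: node2, node5, node6.
Unvisited dirty nodes (no longer demanded): node3.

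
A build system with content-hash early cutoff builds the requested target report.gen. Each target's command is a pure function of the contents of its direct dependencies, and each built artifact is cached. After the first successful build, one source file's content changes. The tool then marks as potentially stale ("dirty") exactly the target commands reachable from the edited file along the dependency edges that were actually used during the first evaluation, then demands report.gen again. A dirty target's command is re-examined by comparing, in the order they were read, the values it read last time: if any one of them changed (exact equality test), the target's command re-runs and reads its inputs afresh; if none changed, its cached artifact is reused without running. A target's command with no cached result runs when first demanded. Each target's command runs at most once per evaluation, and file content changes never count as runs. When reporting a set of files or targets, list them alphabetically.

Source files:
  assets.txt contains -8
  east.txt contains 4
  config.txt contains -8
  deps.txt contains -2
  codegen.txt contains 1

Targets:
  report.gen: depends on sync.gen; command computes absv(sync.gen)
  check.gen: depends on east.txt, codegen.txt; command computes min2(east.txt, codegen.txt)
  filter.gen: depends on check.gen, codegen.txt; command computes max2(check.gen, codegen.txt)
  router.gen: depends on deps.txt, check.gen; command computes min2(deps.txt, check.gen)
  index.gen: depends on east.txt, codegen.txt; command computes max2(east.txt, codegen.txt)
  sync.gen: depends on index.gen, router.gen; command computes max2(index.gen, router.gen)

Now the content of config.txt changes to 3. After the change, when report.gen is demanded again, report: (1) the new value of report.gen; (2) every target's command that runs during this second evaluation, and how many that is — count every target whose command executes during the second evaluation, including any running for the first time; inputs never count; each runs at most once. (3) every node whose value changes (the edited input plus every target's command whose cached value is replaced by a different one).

First evaluation (everything demanded from the output):
  check.gen = min2(4, 1) = 1
  index.gen = max2(4, 1) = 4
  router.gen = min2(-2, 1) = -2
  sync.gen = max2(4, -2) = 4
  report.gen = absv(4) = 4

Propagation after the edit:
  config.txt feeds no computation that the output demands — nothing is marked dirty and nothing runs.

Key observation: config.txt is never demanded by the output, so the edit triggers no recomputation at all.

New value of report.gen: 4.
Target commands that run: none — 0 in total.
Values that change: config.txt.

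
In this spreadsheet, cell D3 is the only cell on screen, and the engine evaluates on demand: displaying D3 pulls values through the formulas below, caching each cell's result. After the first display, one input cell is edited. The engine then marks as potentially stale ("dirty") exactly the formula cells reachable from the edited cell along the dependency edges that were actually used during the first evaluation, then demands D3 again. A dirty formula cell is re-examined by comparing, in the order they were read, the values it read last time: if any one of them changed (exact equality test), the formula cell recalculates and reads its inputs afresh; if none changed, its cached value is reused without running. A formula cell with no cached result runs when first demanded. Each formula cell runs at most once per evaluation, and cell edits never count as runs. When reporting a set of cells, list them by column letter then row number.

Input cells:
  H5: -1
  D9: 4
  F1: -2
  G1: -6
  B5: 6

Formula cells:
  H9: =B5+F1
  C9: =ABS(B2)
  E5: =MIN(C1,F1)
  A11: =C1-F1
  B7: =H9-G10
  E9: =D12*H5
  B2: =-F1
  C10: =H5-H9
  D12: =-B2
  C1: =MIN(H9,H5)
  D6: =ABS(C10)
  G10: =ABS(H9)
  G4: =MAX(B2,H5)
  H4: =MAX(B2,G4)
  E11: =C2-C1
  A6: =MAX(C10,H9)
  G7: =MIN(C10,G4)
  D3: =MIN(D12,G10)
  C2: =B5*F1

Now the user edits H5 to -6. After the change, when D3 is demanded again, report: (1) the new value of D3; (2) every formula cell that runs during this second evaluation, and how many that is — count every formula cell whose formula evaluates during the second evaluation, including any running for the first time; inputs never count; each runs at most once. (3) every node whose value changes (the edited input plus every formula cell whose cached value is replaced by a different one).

Initial pass — values computed on the first demand:
  B2 = -(-2) = 2
  D12 = -(2) = -2
  H9 = 6 + -2 = 4
  G10 = ABS(4) = 4
  D3 = MIN(-2, 4) = -2

Second demand — change propagation:
  no demanded computation ever read H5, so the edit dirties nothing and nothing runs.

The important point: nothing the output needs ever reads H5, so the edit is invisible to it.

D3 now evaluates to -2.
Run set: none (0 run).
Changed values: H5.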